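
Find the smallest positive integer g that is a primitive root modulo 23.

5

φ(23) = 23 − 1 = 22 = 2 · 11.
Test candidates g = 2, 3, … against the prime factors q ∈ {2, 11} of φ(23): g is a generator iff g^(22/q) ≢ 1 for every such q.
g = 2: 2^11 ≡ 1 — hits 1, so not a primitive root.
g = 3: 3^11 ≡ 1 — hits 1, so not a primitive root.
g = 4: 4^11 ≡ 1 — hits 1, so not a primitive root.
g = 5: 5^11 ≡ 22; 5^2 ≡ 2 — none is 1, so 5 is a primitive root.
So 5 is the smallest generator of (Z/23Z)^×.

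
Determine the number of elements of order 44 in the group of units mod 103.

φ(103) = 103 − 1 = 102 = 2 · 3 · 17.
Since (Z/103Z)^× is cyclic of order 102, the number of elements of order d is φ(d) when d | 102 and 0 otherwise.
44 does not divide 102, so no element of (Z/103Z)^× has order 44.

0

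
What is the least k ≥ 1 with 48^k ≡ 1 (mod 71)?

The order of 48 must divide φ(71) = 71 − 1 = 70 = 2 · 5 · 7.
Divisors of 70: 1, 2, 5, 7, 10, 14, 35, 70.
Test each divisor d:
48^1 ≡ 48
48^2 ≡ 32
48^5 ≡ 20
48^7 ≡ 1
The smallest such exponent is 7, so the order of 48 is 7.

7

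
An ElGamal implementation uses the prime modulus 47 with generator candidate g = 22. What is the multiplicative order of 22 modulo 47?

46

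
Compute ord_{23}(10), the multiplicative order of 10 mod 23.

The order of 10 must divide φ(23) = 23 − 1 = 22 = 2 · 11.
Divisors of 22: 1, 2, 11, 22.
Test each divisor d:
10^1 ≡ 10
10^2 ≡ 8
10^11 ≡ 22
10^22 ≡ 1
Hence ord(10) = 22.

22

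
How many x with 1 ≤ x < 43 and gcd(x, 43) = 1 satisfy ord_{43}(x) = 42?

φ(43) = 43 − 1 = 42 = 2 · 3 · 7.
(Z/43Z)^× is cyclic (|G| = 42); a cyclic group of order m has exactly φ(d) elements of each order d | m, and none otherwise.
42 = 2 · 3 · 7 divides 42, and φ(42) = 12.

12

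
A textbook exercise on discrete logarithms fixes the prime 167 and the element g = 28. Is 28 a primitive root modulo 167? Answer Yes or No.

No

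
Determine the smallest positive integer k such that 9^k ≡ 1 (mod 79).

39

By Lagrange's theorem, ord_79(9) divides φ(79) = 79 − 1 = 78 = 2 · 3 · 13.
Divisors of 78: 1, 2, 3, 6, 13, 26, 39, 78.
Test each divisor d:
9^1 ≡ 9
9^2 ≡ 2
9^3 ≡ 18
9^6 ≡ 8
9^13 ≡ 23
9^26 ≡ 55
9^39 ≡ 1
The smallest such exponent is 39, so the order of 9 is 39.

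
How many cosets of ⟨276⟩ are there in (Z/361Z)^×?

1

ord(276) | φ(361) = φ(19^2) = 19·(19−1) = 342 = 2 · 3^2 · 19.
Divisors of 342: 1, 2, 3, 6, 9, 18, 19, 38, 57, 114, 171, 342.
Compute 276^d (mod 361) for the divisors d until we hit 1:
276^1 ≡ 276 (mod 361)
276^2 ≡ 5 (mod 361)
276^3 ≡ 297 (mod 361)
276^6 ≡ 125 (mod 361)
276^9 ≡ 303 (mod 361)
276^18 ≡ 115 (mod 361)
276^19 ≡ 333 (mod 361)
276^38 ≡ 62 (mod 361)
276^57 ≡ 69 (mod 361)
276^114 ≡ 68 (mod 361)
276^171 ≡ 360 (mod 361)
276^342 ≡ 1 (mod 361) ✓
The order of 276 is 342, so the subgroup it generates has 342 elements.
The index is φ(361) / ord(276) = 342 / 342 = 1.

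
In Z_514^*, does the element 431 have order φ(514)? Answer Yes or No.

Yes

φ(514) = φ(2)·φ(257) = 1·256 = 256 = 2^8.
Test 431^(256/q) mod 514 for each prime factor q of 256:
431^128 ≡ 513 (mod 514)  [q = 2: ≢ 1 ✓]
None equal 1, so ord_514(431) = 256: 431 is a primitive root.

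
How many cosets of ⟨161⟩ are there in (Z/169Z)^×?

3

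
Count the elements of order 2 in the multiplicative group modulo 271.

φ(271) = 271 − 1 = 270 = 2 · 3^3 · 5.
(Z/271Z)^× is cyclic (|G| = 270); a cyclic group of order m has exactly φ(d) elements of each order d | m, and none otherwise.
2 | 270, and φ(2) = 2 − 1 = 1.

1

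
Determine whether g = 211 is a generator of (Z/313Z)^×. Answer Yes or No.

Yes

φ(313) = 313 − 1 = 312 = 2^3 · 3 · 13.
An element g generates (Z/313Z)^× iff g^(312/q) ≢ 1 (mod 313) for each prime q ∈ {2, 3, 13}.
211^156 ≡ 312 (mod 313)  [q = 2: ≢ 1 ✓]
211^104 ≡ 214 (mod 313)  [q = 3: ≢ 1 ✓]
211^24 ≡ 280 (mod 313)  [q = 13: ≢ 1 ✓]
All checks pass, so 211 has order 312 and is a primitive root modulo 313.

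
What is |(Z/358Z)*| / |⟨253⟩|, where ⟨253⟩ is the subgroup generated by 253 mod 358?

By Lagrange's theorem, ord_358(253) divides φ(358) = φ(2)·φ(179) = 1·178 = 178 = 2 · 89.
Divisors of 178: 1, 2, 89, 178.
Test each divisor d:
253^1 ≡ 253
253^2 ≡ 285
253^89 ≡ 1
So ord_358(253) = 89, hence |⟨253⟩| = 89.
The index is φ(358) / ord(253) = 178 / 89 = 2.

2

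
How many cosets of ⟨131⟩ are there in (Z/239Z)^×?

The order of 131 must divide φ(239) = 239 − 1 = 238 = 2 · 7 · 17.
Divisors of 238: 1, 2, 7, 14, 17, 34, 119, 238.
Compute 131^d (mod 239) for the divisors d until we hit 1:
131^1 ≡ 131 (mod 239)
131^2 ≡ 192 (mod 239)
131^7 ≡ 199 (mod 239)
131^14 ≡ 166 (mod 239)
131^17 ≡ 141 (mod 239)
131^34 ≡ 44 (mod 239)
131^119 ≡ 238 (mod 239)
131^238 ≡ 1 (mod 239) ✓
So ord_239(131) = 238, hence |⟨131⟩| = 238.
[(Z/239Z)^× : ⟨131⟩] = 238/238 = 1.

1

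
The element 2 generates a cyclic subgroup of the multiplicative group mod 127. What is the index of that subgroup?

18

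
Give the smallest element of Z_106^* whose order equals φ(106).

φ(106) = φ(2)·φ(53) = 1·52 = 52 = 2^2 · 13.
Test candidates g = 2, 3, … against the prime factors q ∈ {2, 13} of φ(106): g is a generator iff g^(52/q) ≢ 1 for every such q.
g = 2: gcd(2, 106) = 2 > 1, not a unit — skip.
g = 3: 3^26 ≡ 105; 3^4 ≡ 81 — none is 1, so 3 is a primitive root.
The smallest primitive root modulo 106 is 3.

3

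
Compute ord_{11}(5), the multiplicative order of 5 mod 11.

5

Since 5 ∈ (Z/11Z)^×, its order divides φ(11) = 11 − 1 = 10 = 2 · 5.
Divisors of 10: 1, 2, 5, 10.
Evaluate successive powers at the divisors of 10:
5^1 ≡ 5 (mod 11)
5^2 ≡ 3 (mod 11)
5^5 ≡ 1 (mod 11) ✓
Hence ord(5) = 5.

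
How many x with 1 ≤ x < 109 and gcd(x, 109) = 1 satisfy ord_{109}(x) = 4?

φ(109) = 109 − 1 = 108 = 2^2 · 3^3.
Since (Z/109Z)^× is cyclic of order 108, the number of elements of order d is φ(d) when d | 108 and 0 otherwise.
4 = 2^2 divides 108, and φ(4) = 2.

2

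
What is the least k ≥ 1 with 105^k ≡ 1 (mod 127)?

The order of 105 must divide φ(127) = 127 − 1 = 126 = 2 · 3^2 · 7.
Divisors of 126: 1, 2, 3, 6, 7, 9, 14, 18, 21, 42, 63, 126.
Evaluate successive powers at the divisors of 126:
105^1 ≡ 105 (mod 127)
105^2 ≡ 103 (mod 127)
105^3 ≡ 20 (mod 127)
105^6 ≡ 19 (mod 127)
105^7 ≡ 90 (mod 127)
105^9 ≡ 126 (mod 127)
105^14 ≡ 99 (mod 127)
105^18 ≡ 1 (mod 127) ✓
So ord_127(105) = 18.

18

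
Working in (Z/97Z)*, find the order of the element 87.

The order of 87 must divide φ(97) = 97 − 1 = 96 = 2^5 · 3.
Divisors of 96: 1, 2, 3, 4, 6, 8, 12, 16, 24, 32, 48, 96.
Test each divisor d:
87^1 ≡ 87 (mod 97)
87^2 ≡ 3 (mod 97)
87^3 ≡ 67 (mod 97)
87^4 ≡ 9 (mod 97)
87^6 ≡ 27 (mod 97)
87^8 ≡ 81 (mod 97)
87^12 ≡ 50 (mod 97)
87^16 ≡ 62 (mod 97)
87^24 ≡ 75 (mod 97)
87^32 ≡ 61 (mod 97)
87^48 ≡ 96 (mod 97)
87^96 ≡ 1 (mod 97) ✓
Therefore the multiplicative order of 87 modulo 97 is 96.

96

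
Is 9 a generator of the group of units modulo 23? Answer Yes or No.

No

φ(23) = 23 − 1 = 22 = 2 · 11.
9 is a primitive root mod 23 iff 9^(φ(23)/q) ≢ 1 for every prime q | φ(23), i.e. q ∈ {2, 11}.
9^11 ≡ 1 (mod 23)  [q = 2: ≡ 1 ✗]
9^2 ≡ 12 (mod 23)  [q = 11: ≢ 1 ✓]
Since 9^11 ≡ 1, the order of 9 divides 11 < 22, so 9 is not a primitive root.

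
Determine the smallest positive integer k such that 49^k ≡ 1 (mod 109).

27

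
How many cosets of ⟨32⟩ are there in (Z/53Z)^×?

1

The order of 32 must divide φ(53) = 53 − 1 = 52 = 2^2 · 13.
Divisors of 52: 1, 2, 4, 13, 26, 52.
Check 32^d mod 53 for each divisor in increasing order:
32^1 ≡ 32 (mod 53)
32^2 ≡ 17 (mod 53)
32^4 ≡ 24 (mod 53)
32^13 ≡ 30 (mod 53)
32^26 ≡ 52 (mod 53)
32^52 ≡ 1 (mod 53) ✓
The order of 32 is 52, so the subgroup it generates has 52 elements.
[(Z/53Z)^× : ⟨32⟩] = 52/52 = 1.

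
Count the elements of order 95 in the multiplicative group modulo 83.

0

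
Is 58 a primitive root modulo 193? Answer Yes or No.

Yes

φ(193) = 193 − 1 = 192 = 2^6 · 3.
An element g generates (Z/193Z)^× iff g^(192/q) ≢ 1 (mod 193) for each prime q ∈ {2, 3}.
58^96 ≡ 192 (mod 193)  [q = 2: ≢ 1 ✓]
58^64 ≡ 84 (mod 193)  [q = 3: ≢ 1 ✓]
All checks pass, so 58 has order 192 and is a primitive root modulo 193.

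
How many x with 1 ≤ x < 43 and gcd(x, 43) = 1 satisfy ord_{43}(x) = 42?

12

φ(43) = 43 − 1 = 42 = 2 · 3 · 7.
In a cyclic group of order 42, there are φ(d) elements of order d for each divisor d of 42, and zero for non-divisors.
42 = 2 · 3 · 7 divides 42, and φ(42) = 12.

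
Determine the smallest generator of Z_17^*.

φ(17) = 17 − 1 = 16 = 2^4.
Test candidates g = 2, 3, … against the prime factors q ∈ {2} of φ(17): g is a generator iff g^(16/q) ≢ 1 for every such q.
g = 2: 2^8 ≡ 1 — hits 1, so not a primitive root.
g = 3: 3^8 ≡ 16 — none is 1, so 3 is a primitive root.
The smallest primitive root modulo 17 is 3.

3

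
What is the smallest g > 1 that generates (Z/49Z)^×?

φ(49) = φ(7^2) = 7·(7−1) = 42 = 2 · 3 · 7.
Test candidates g = 2, 3, … against the prime factors q ∈ {2, 3, 7} of φ(49): g is a generator iff g^(42/q) ≢ 1 for every such q.
g = 2: 2^21 ≡ 1 — hits 1, so not a primitive root.
g = 3: 3^21 ≡ 48; 3^14 ≡ 30; 3^6 ≡ 43 — none is 1, so 3 is a primitive root.
So 3 is the smallest generator of (Z/49Z)^×.

3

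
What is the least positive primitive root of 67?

φ(67) = 67 − 1 = 66 = 2 · 3 · 11.
Test candidates g = 2, 3, … against the prime factors q ∈ {2, 3, 11} of φ(67): g is a generator iff g^(66/q) ≢ 1 for every such q.
g = 2: 2^33 ≡ 66; 2^22 ≡ 37; 2^6 ≡ 64 — none is 1, so 2 is a primitive root.
So 2 is the smallest generator of (Z/67Z)^×.

2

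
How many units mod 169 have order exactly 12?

4

φ(169) = φ(13^2) = 13·(13−1) = 156 = 2^2 · 3 · 13.
(Z/169Z)^× is cyclic (|G| = 156); a cyclic group of order m has exactly φ(d) elements of each order d | m, and none otherwise.
12 = 2^2 · 3 divides 156, and φ(12) = 4.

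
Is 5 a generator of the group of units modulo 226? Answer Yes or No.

φ(226) = φ(2)·φ(113) = 1·112 = 112 = 2^4 · 7.
5 is a primitive root mod 226 iff 5^(φ(226)/q) ≢ 1 for every prime q | φ(226), i.e. q ∈ {2, 7}.
5^56 ≡ 225 (mod 226)  [q = 2: ≢ 1 ✓]
5^16 ≡ 143 (mod 226)  [q = 7: ≢ 1 ✓]
None equal 1, so ord_226(5) = 112: 5 is a primitive root.

Yes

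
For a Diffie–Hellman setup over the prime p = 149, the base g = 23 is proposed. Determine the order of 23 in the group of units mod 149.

By Lagrange's theorem, ord_149(23) divides φ(149) = 149 − 1 = 148 = 2^2 · 37.
Divisors of 148: 1, 2, 4, 37, 74, 148.
Evaluate successive powers at the divisors of 148:
23^1 ≡ 23
23^2 ≡ 82
23^4 ≡ 19
23^37 ≡ 44
23^74 ≡ 148
23^148 ≡ 1
So ord_149(23) = 148.

148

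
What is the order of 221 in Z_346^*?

172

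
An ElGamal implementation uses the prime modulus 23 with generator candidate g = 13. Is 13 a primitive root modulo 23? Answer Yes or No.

φ(23) = 23 − 1 = 22 = 2 · 11.
Test 13^(22/q) mod 23 for each prime factor q of 22:
13^11 ≡ 1 (mod 23)  [q = 2: ≡ 1 ✗]
13^2 ≡ 8 (mod 23)  [q = 11: ≢ 1 ✓]
The check at q = 2 fails, so 13 generates a proper subgroup.

No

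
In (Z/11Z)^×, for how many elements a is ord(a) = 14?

φ(11) = 11 − 1 = 10 = 2 · 5.
(Z/11Z)^× is cyclic (|G| = 10); a cyclic group of order m has exactly φ(d) elements of each order d | m, and none otherwise.
Since 14 ∤ 10, the count is 0.

0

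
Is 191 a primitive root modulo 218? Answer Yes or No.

φ(218) = φ(2)·φ(109) = 1·108 = 108 = 2^2 · 3^3.
An element g generates (Z/218Z)^× iff g^(108/q) ≢ 1 (mod 218) for each prime q ∈ {2, 3}.
191^54 ≡ 1 (mod 218)  [q = 2: ≡ 1 ✗]
191^36 ≡ 1 (mod 218)  [q = 3: ≡ 1 ✗]
The check at q = 2 fails, so 191 generates a proper subgroup.

No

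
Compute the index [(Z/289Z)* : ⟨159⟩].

1

ord(159) | φ(289) = φ(17^2) = 17·(17−1) = 272 = 2^4 · 17.
Divisors of 272: 1, 2, 4, 8, 16, 17, 34, 68, 136, 272.
Evaluate successive powers at the divisors of 272:
159^1 ≡ 159 (mod 289)
159^2 ≡ 138 (mod 289)
159^4 ≡ 259 (mod 289)
159^8 ≡ 33 (mod 289)
159^16 ≡ 222 (mod 289)
159^17 ≡ 40 (mod 289)
159^34 ≡ 155 (mod 289)
159^68 ≡ 38 (mod 289)
159^136 ≡ 288 (mod 289)
159^272 ≡ 1 (mod 289) ✓
Thus |⟨159⟩| = ord(159) = 272.
[(Z/289Z)^× : ⟨159⟩] = 272/272 = 1.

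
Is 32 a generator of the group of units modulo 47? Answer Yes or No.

φ(47) = 47 − 1 = 46 = 2 · 23.
An element g generates (Z/47Z)^× iff g^(46/q) ≢ 1 (mod 47) for each prime q ∈ {2, 23}.
32^23 ≡ 1 (mod 47)  [q = 2: ≡ 1 ✗]
32^2 ≡ 37 (mod 47)  [q = 23: ≢ 1 ✓]
Since 32^23 ≡ 1, the order of 32 divides 23 < 46, so 32 is not a primitive root.

No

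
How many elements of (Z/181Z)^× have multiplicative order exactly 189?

0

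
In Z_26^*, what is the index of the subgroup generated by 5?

3

ord(5) | φ(26) = φ(2)·φ(13) = 1·12 = 12 = 2^2 · 3.
Divisors of 12: 1, 2, 3, 4, 6, 12.
Test each divisor d:
5^1 ≡ 5
5^2 ≡ 25
5^3 ≡ 21
5^4 ≡ 1
Thus |⟨5⟩| = ord(5) = 4.
[(Z/26Z)^× : ⟨5⟩] = 12/4 = 3.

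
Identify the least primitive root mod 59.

φ(59) = 59 − 1 = 58 = 2 · 29.
Test candidates g = 2, 3, … against the prime factors q ∈ {2, 29} of φ(59): g is a generator iff g^(58/q) ≢ 1 for every such q.
g = 2: 2^29 ≡ 58; 2^2 ≡ 4 — none is 1, so 2 is a primitive root.
So 2 is the smallest generator of (Z/59Z)^×.

2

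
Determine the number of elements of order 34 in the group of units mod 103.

16

φ(103) = 103 − 1 = 102 = 2 · 3 · 17.
In a cyclic group of order 102, there are φ(d) elements of order d for each divisor d of 102, and zero for non-divisors.
34 = 2 · 17 divides 102, and φ(34) = 16.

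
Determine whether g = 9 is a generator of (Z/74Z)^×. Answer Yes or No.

No

φ(74) = φ(2)·φ(37) = 1·36 = 36 = 2^2 · 3^2.
It suffices to check that the order of 9 is not a proper divisor of 36: compute 9^(36/q) for q ∈ {2, 3}.
9^18 ≡ 1 (mod 74)  [q = 2: ≡ 1 ✗]
9^12 ≡ 63 (mod 74)  [q = 3: ≢ 1 ✓]
9^18 ≡ 1 shows ord(9) | 18, strictly less than φ(74); not a primitive root.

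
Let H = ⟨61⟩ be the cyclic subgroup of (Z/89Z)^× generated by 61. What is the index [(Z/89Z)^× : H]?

1

The order of 61 must divide φ(89) = 89 − 1 = 88 = 2^3 · 11.
Divisors of 88: 1, 2, 4, 8, 11, 22, 44, 88.
Evaluate successive powers at the divisors of 88:
61^1 ≡ 61 (mod 89)
61^2 ≡ 72 (mod 89)
61^4 ≡ 22 (mod 89)
61^8 ≡ 39 (mod 89)
61^11 ≡ 52 (mod 89)
61^22 ≡ 34 (mod 89)
61^44 ≡ 88 (mod 89)
61^88 ≡ 1 (mod 89) ✓
The order of 61 is 88, so the subgroup it generates has 88 elements.
[(Z/89Z)^× : ⟨61⟩] = 88/88 = 1.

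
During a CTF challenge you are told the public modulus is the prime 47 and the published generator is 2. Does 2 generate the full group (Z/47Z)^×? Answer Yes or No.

No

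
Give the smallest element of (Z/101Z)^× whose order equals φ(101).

φ(101) = 101 − 1 = 100 = 2^2 · 5^2.
Test candidates g = 2, 3, … against the prime factors q ∈ {2, 5} of φ(101): g is a generator iff g^(100/q) ≢ 1 for every such q.
g = 2: 2^50 ≡ 100; 2^20 ≡ 95 — none is 1, so 2 is a primitive root.
Hence the least primitive root of 101 is 2.

2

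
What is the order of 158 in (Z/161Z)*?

ord(158) | φ(161) = φ(7·23) = (7−1)·(23−1) = 6·22 = 132 = 2^2 · 3 · 11.
Divisors of 132: 1, 2, 3, 4, 6, 11, 12, 22, 33, 44, 66, 132.
Compute 158^d (mod 161) for the divisors d until we hit 1:
158^1 ≡ 158
158^2 ≡ 9
158^3 ≡ 134
158^4 ≡ 81
158^6 ≡ 85
158^11 ≡ 114
158^12 ≡ 141
158^22 ≡ 116
158^33 ≡ 22
158^44 ≡ 93
158^66 ≡ 1
Hence ord(158) = 66.

66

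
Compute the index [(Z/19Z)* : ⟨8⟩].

The order of 8 must divide φ(19) = 19 − 1 = 18 = 2 · 3^2.
Divisors of 18: 1, 2, 3, 6, 9, 18.
Check 8^d mod 19 for each divisor in increasing order:
8^1 ≡ 8 (mod 19)
8^2 ≡ 7 (mod 19)
8^3 ≡ 18 (mod 19)
8^6 ≡ 1 (mod 19) ✓
Thus |⟨8⟩| = ord(8) = 6.
Index = |(Z/19Z)^×| / |⟨8⟩| = 18 / 6 = 3.

3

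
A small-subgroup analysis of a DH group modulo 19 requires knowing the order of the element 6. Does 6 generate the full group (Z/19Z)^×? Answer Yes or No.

No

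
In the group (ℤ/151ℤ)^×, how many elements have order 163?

0

φ(151) = 151 − 1 = 150 = 2 · 3 · 5^2.
In a cyclic group of order 150, there are φ(d) elements of order d for each divisor d of 150, and zero for non-divisors.
Here 150 is not a multiple of 163, so there are no elements of order 163.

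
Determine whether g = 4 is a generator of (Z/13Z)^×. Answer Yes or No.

No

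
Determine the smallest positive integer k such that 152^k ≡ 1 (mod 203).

42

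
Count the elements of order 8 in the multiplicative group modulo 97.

4

φ(97) = 97 − 1 = 96 = 2^5 · 3.
Since (Z/97Z)^× is cyclic of order 96, the number of elements of order d is φ(d) when d | 96 and 0 otherwise.
8 = 2^3 divides 96, and φ(8) = 4.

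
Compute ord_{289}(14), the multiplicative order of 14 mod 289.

272

The order of 14 must divide φ(289) = φ(17^2) = 17·(17−1) = 272 = 2^4 · 17.
Divisors of 272: 1, 2, 4, 8, 16, 17, 34, 68, 136, 272.
Compute 14^d (mod 289) for the divisors d until we hit 1:
14^1 ≡ 14 (mod 289)
14^2 ≡ 196 (mod 289)
14^4 ≡ 268 (mod 289)
14^8 ≡ 152 (mod 289)
14^16 ≡ 273 (mod 289)
14^17 ≡ 65 (mod 289)
14^34 ≡ 179 (mod 289)
14^68 ≡ 251 (mod 289)
14^136 ≡ 288 (mod 289)
14^272 ≡ 1 (mod 289) ✓
So ord_289(14) = 272.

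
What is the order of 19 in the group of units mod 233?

29

By Lagrange's theorem, ord_233(19) divides φ(233) = 233 − 1 = 232 = 2^3 · 29.
Divisors of 232: 1, 2, 4, 8, 29, 58, 116, 232.
Compute 19^d (mod 233) for the divisors d until we hit 1:
19^1 ≡ 19 (mod 233)
19^2 ≡ 128 (mod 233)
19^4 ≡ 74 (mod 233)
19^8 ≡ 117 (mod 233)
19^29 ≡ 1 (mod 233) ✓
Hence ord(19) = 29.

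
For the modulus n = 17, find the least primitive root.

3

φ(17) = 17 − 1 = 16 = 2^4.
Test candidates g = 2, 3, … against the prime factors q ∈ {2} of φ(17): g is a generator iff g^(16/q) ≢ 1 for every such q.
g = 2: 2^8 ≡ 1 — hits 1, so not a primitive root.
g = 3: 3^8 ≡ 16 — none is 1, so 3 is a primitive root.
The smallest primitive root modulo 17 is 3.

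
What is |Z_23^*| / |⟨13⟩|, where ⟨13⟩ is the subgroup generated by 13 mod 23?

2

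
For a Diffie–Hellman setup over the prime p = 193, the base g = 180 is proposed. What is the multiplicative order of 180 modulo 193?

64

Since 180 ∈ (Z/193Z)^×, its order divides φ(193) = 193 − 1 = 192 = 2^6 · 3.
Divisors of 192: 1, 2, 3, 4, 6, 8, 12, 16, 24, 32, 48, 64, 96, 192.
Evaluate successive powers at the divisors of 192:
180^1 ≡ 180
180^2 ≡ 169
180^3 ≡ 119
180^4 ≡ 190
180^6 ≡ 72
180^8 ≡ 9
180^12 ≡ 166
180^16 ≡ 81
180^24 ≡ 150
180^32 ≡ 192
180^48 ≡ 112
180^64 ≡ 1
So ord_193(180) = 64.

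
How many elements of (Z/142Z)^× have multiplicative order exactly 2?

1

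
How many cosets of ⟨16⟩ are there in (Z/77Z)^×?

ord(16) | φ(77) = φ(7·11) = (7−1)·(11−1) = 6·10 = 60 = 2^2 · 3 · 5.
Divisors of 60: 1, 2, 3, 4, 5, 6, 10, 12, 15, 20, 30, 60.
Check 16^d mod 77 for each divisor in increasing order:
16^1 ≡ 16 (mod 77)
16^2 ≡ 25 (mod 77)
16^3 ≡ 15 (mod 77)
16^4 ≡ 9 (mod 77)
16^5 ≡ 67 (mod 77)
16^6 ≡ 71 (mod 77)
16^10 ≡ 23 (mod 77)
16^12 ≡ 36 (mod 77)
16^15 ≡ 1 (mod 77) ✓
So ord_77(16) = 15, hence |⟨16⟩| = 15.
The index is φ(77) / ord(16) = 60 / 15 = 4.

4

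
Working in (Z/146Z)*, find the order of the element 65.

6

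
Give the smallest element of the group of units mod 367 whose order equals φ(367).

6

φ(367) = 367 − 1 = 366 = 2 · 3 · 61.
g is a primitive root iff g^(366/q) ≢ 1 (mod 367) for each prime q ∈ {2, 3, 61}.
g = 2: 2^183 ≡ 1 — hits 1, so not a primitive root.
g = 3: 3^183 ≡ 366; 3^122 ≡ 1 — hits 1, so not a primitive root.
g = 4: 4^183 ≡ 1 — hits 1, so not a primitive root.
g = 5: 5^183 ≡ 366; 5^122 ≡ 1 — hits 1, so not a primitive root.
g = 6: 6^183 ≡ 366; 6^122 ≡ 283; 6^6 ≡ 47 — none is 1, so 6 is a primitive root.
So 6 is the smallest generator of (Z/367Z)^×.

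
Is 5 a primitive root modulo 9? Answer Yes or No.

Yes

φ(9) = φ(3^2) = 3·(3−1) = 6 = 2 · 3.
Test 5^(6/q) mod 9 for each prime factor q of 6:
5^3 ≡ 8 (mod 9)  [q = 2: ≢ 1 ✓]
5^2 ≡ 7 (mod 9)  [q = 3: ≢ 1 ✓]
None equal 1, so ord_9(5) = 6: 5 is a primitive root.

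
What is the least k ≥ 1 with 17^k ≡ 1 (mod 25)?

ord(17) | φ(25) = φ(5^2) = 5·(5−1) = 20 = 2^2 · 5.
Divisors of 20: 1, 2, 4, 5, 10, 20.
Test each divisor d:
17^1 ≡ 17 (mod 25)
17^2 ≡ 14 (mod 25)
17^4 ≡ 21 (mod 25)
17^5 ≡ 7 (mod 25)
17^10 ≡ 24 (mod 25)
17^20 ≡ 1 (mod 25) ✓
Therefore the multiplicative order of 17 modulo 25 is 20.

20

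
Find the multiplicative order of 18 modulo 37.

36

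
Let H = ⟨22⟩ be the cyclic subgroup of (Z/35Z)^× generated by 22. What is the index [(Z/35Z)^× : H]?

Since 22 ∈ (Z/35Z)^×, its order divides φ(35) = φ(5·7) = (5−1)·(7−1) = 4·6 = 24 = 2^3 · 3.
Divisors of 24: 1, 2, 3, 4, 6, 8, 12, 24.
Evaluate successive powers at the divisors of 24:
22^1 ≡ 22 (mod 35)
22^2 ≡ 29 (mod 35)
22^3 ≡ 8 (mod 35)
22^4 ≡ 1 (mod 35) ✓
So ord_35(22) = 4, hence |⟨22⟩| = 4.
The index is φ(35) / ord(22) = 24 / 4 = 6.

6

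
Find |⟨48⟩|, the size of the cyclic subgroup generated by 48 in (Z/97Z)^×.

The order of 48 must divide φ(97) = 97 − 1 = 96 = 2^5 · 3.
Divisors of 96: 1, 2, 3, 4, 6, 8, 12, 16, 24, 32, 48, 96.
Check 48^d mod 97 for each divisor in increasing order:
48^1 ≡ 48 (mod 97)
48^2 ≡ 73 (mod 97)
48^3 ≡ 12 (mod 97)
48^4 ≡ 91 (mod 97)
48^6 ≡ 47 (mod 97)
48^8 ≡ 36 (mod 97)
48^12 ≡ 75 (mod 97)
48^16 ≡ 35 (mod 97)
48^24 ≡ 96 (mod 97)
48^32 ≡ 61 (mod 97)
48^48 ≡ 1 (mod 97) ✓
Hence ord(48) = 48.

48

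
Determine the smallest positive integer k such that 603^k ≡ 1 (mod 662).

165

ord(603) | φ(662) = φ(2)·φ(331) = 1·330 = 330 = 2 · 3 · 5 · 11.
Divisors of 330: 1, 2, 3, 5, 6, 10, 11, 15, 22, 30, 33, 55, 66, 110, 165, 330.
Evaluate successive powers at the divisors of 330:
603^1 ≡ 603
603^2 ≡ 171
603^3 ≡ 503
603^5 ≡ 615
603^6 ≡ 125
603^10 ≡ 223
603^11 ≡ 83
603^15 ≡ 111
603^22 ≡ 269
603^30 ≡ 405
603^33 ≡ 481
603^55 ≡ 299
603^66 ≡ 323
603^110 ≡ 31
603^165 ≡ 1
Therefore the multiplicative order of 603 modulo 662 is 165.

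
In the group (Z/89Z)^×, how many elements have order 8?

φ(89) = 89 − 1 = 88 = 2^3 · 11.
(Z/89Z)^× is cyclic (|G| = 88); a cyclic group of order m has exactly φ(d) elements of each order d | m, and none otherwise.
8 = 2^3 divides 88, and φ(8) = 4.

4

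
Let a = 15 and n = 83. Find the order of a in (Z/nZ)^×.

Since 15 ∈ (Z/83Z)^×, its order divides φ(83) = 83 − 1 = 82 = 2 · 41.
Divisors of 82: 1, 2, 41, 82.
Compute 15^d (mod 83) for the divisors d until we hit 1:
15^1 ≡ 15 (mod 83)
15^2 ≡ 59 (mod 83)
15^41 ≡ 82 (mod 83)
15^82 ≡ 1 (mod 83) ✓
Hence ord(15) = 82.

82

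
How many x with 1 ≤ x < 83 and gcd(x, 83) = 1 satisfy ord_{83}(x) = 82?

40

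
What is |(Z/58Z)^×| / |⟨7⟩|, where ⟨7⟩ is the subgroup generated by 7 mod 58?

4

The order of 7 must divide φ(58) = φ(2)·φ(29) = 1·28 = 28 = 2^2 · 7.
Divisors of 28: 1, 2, 4, 7, 14, 28.
Check 7^d mod 58 for each divisor in increasing order:
7^1 ≡ 7
7^2 ≡ 49
7^4 ≡ 23
7^7 ≡ 1
The order of 7 is 7, so the subgroup it generates has 7 elements.
Index = |(Z/58Z)^×| / |⟨7⟩| = 28 / 7 = 4.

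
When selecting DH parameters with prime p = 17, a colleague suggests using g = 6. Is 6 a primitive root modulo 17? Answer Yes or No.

Yes

φ(17) = 17 − 1 = 16 = 2^4.
It suffices to check that the order of 6 is not a proper divisor of 16: compute 6^(16/q) for q ∈ {2}.
6^8 ≡ 16 (mod 17)  [q = 2: ≢ 1 ✓]
All checks pass, so 6 has order 16 and is a primitive root modulo 17.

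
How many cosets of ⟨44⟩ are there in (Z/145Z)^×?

4

Since 44 ∈ (Z/145Z)^×, its order divides φ(145) = φ(5·29) = (5−1)·(29−1) = 4·28 = 112 = 2^4 · 7.
Divisors of 112: 1, 2, 4, 7, 8, 14, 16, 28, 56, 112.
Evaluate successive powers at the divisors of 112:
44^1 ≡ 44 (mod 145)
44^2 ≡ 51 (mod 145)
44^4 ≡ 136 (mod 145)
44^7 ≡ 104 (mod 145)
44^8 ≡ 81 (mod 145)
44^14 ≡ 86 (mod 145)
44^16 ≡ 36 (mod 145)
44^28 ≡ 1 (mod 145) ✓
The order of 44 is 28, so the subgroup it generates has 28 elements.
The index is φ(145) / ord(44) = 112 / 28 = 4.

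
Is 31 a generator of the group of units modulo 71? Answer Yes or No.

φ(71) = 71 − 1 = 70 = 2 · 5 · 7.
Test 31^(70/q) mod 71 for each prime factor q of 70:
31^35 ≡ 70 (mod 71)  [q = 2: ≢ 1 ✓]
31^14 ≡ 54 (mod 71)  [q = 5: ≢ 1 ✓]
31^10 ≡ 20 (mod 71)  [q = 7: ≢ 1 ✓]
Every test exponent gives a nontrivial residue, hence 31 generates the full group.

Yes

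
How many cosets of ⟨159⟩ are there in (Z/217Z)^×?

6

ord(159) | φ(217) = φ(7·31) = (7−1)·(31−1) = 6·30 = 180 = 2^2 · 3^2 · 5.
Divisors of 180: 1, 2, 3, 4, 5, 6, 9, 10, 12, 15, 18, 20, 30, 36, 45, 60, 90, 180.
Test each divisor d:
159^1 ≡ 159
159^2 ≡ 109
159^3 ≡ 188
159^4 ≡ 163
159^5 ≡ 94
159^6 ≡ 190
159^9 ≡ 132
159^10 ≡ 156
159^12 ≡ 78
159^15 ≡ 125
159^18 ≡ 64
159^20 ≡ 32
159^30 ≡ 1
Thus |⟨159⟩| = ord(159) = 30.
The index is φ(217) / ord(159) = 180 / 30 = 6.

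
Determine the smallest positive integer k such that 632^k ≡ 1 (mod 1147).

90

Since 632 ∈ (Z/1147Z)^×, its order divides φ(1147) = φ(31·37) = (31−1)·(37−1) = 30·36 = 1080 = 2^3 · 3^3 · 5.
Divisors of 1080: 1, 2, 3, 4, 5, 6, 8, 9, 10, 12, 15, 18, 20, 24, 27, 30, 36, 40, 45, 54, 60, 72, 90, 108, 120, 135, 180, 216, 270, 360, 540, 1080.
Evaluate successive powers at the divisors of 1080:
632^1 ≡ 632
632^2 ≡ 268
632^3 ≡ 767
632^4 ≡ 710
632^5 ≡ 243
632^6 ≡ 1025
632^8 ≡ 567
632^9 ≡ 480
632^10 ≡ 552
632^12 ≡ 1120
632^15 ≡ 1084
632^18 ≡ 1000
632^20 ≡ 749
632^24 ≡ 729
632^27 ≡ 554
632^30 ≡ 528
632^36 ≡ 963
632^40 ≡ 118
632^45 ≡ 1146
632^54 ≡ 667
632^60 ≡ 63
632^72 ≡ 593
632^90 ≡ 1
The smallest such exponent is 90, so the order of 632 is 90.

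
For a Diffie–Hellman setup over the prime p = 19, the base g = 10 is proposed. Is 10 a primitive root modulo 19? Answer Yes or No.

Yes

φ(19) = 19 − 1 = 18 = 2 · 3^2.
10 is a primitive root mod 19 iff 10^(φ(19)/q) ≢ 1 for every prime q | φ(19), i.e. q ∈ {2, 3}.
10^9 ≡ 18 (mod 19)  [q = 2: ≢ 1 ✓]
10^6 ≡ 11 (mod 19)  [q = 3: ≢ 1 ✓]
All checks pass, so 10 has order 18 and is a primitive root modulo 19.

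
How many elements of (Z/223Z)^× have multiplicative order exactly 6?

2

φ(223) = 223 − 1 = 222 = 2 · 3 · 37.
(Z/223Z)^× is cyclic (|G| = 222); a cyclic group of order m has exactly φ(d) elements of each order d | m, and none otherwise.
6 = 2 · 3 divides 222, and φ(6) = 2.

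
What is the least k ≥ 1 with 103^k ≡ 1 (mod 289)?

By Lagrange's theorem, ord_289(103) divides φ(289) = φ(17^2) = 17·(17−1) = 272 = 2^4 · 17.
Divisors of 272: 1, 2, 4, 8, 16, 17, 34, 68, 136, 272.
Evaluate successive powers at the divisors of 272:
103^1 ≡ 103 (mod 289)
103^2 ≡ 205 (mod 289)
103^4 ≡ 120 (mod 289)
103^8 ≡ 239 (mod 289)
103^16 ≡ 188 (mod 289)
103^17 ≡ 1 (mod 289) ✓
Hence ord(103) = 17.

17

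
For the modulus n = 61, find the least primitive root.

2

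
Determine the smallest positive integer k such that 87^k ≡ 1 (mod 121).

22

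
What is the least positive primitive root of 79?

3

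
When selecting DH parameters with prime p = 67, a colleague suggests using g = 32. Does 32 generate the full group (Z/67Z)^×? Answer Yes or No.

Yes

φ(67) = 67 − 1 = 66 = 2 · 3 · 11.
An element g generates (Z/67Z)^× iff g^(66/q) ≢ 1 (mod 67) for each prime q ∈ {2, 3, 11}.
32^33 ≡ 66 (mod 67)  [q = 2: ≢ 1 ✓]
32^22 ≡ 29 (mod 67)  [q = 3: ≢ 1 ✓]
32^6 ≡ 25 (mod 67)  [q = 11: ≢ 1 ✓]
Every test exponent gives a nontrivial residue, hence 32 generates the full group.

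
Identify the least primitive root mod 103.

5

φ(103) = 103 − 1 = 102 = 2 · 3 · 17.
Test candidates g = 2, 3, … against the prime factors q ∈ {2, 3, 17} of φ(103): g is a generator iff g^(102/q) ≢ 1 for every such q.
g = 2: 2^51 ≡ 1 — hits 1, so not a primitive root.
g = 3: 3^51 ≡ 102; 3^34 ≡ 1 — hits 1, so not a primitive root.
g = 4: 4^51 ≡ 1 — hits 1, so not a primitive root.
g = 5: 5^51 ≡ 102; 5^34 ≡ 56; 5^6 ≡ 72 — none is 1, so 5 is a primitive root.
So 5 is the smallest generator of (Z/103Z)^×.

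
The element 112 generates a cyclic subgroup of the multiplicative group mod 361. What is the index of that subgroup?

2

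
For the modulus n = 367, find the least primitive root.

φ(367) = 367 − 1 = 366 = 2 · 3 · 61.
g is a primitive root iff g^(366/q) ≢ 1 (mod 367) for each prime q ∈ {2, 3, 61}.
g = 2: 2^183 ≡ 1 — hits 1, so not a primitive root.
g = 3: 3^183 ≡ 366; 3^122 ≡ 1 — hits 1, so not a primitive root.
g = 4: 4^183 ≡ 1 — hits 1, so not a primitive root.
g = 5: 5^183 ≡ 366; 5^122 ≡ 1 — hits 1, so not a primitive root.
g = 6: 6^183 ≡ 366; 6^122 ≡ 283; 6^6 ≡ 47 — none is 1, so 6 is a primitive root.
So 6 is the smallest generator of (Z/367Z)^×.

6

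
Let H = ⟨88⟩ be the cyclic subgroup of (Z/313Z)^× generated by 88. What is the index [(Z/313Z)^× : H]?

ord(88) | φ(313) = 313 − 1 = 312 = 2^3 · 3 · 13.
Divisors of 312: 1, 2, 3, 4, 6, 8, 12, 13, 24, 26, 39, 52, 78, 104, 156, 312.
Compute 88^d (mod 313) for the divisors d until we hit 1:
88^1 ≡ 88 (mod 313)
88^2 ≡ 232 (mod 313)
88^3 ≡ 71 (mod 313)
88^4 ≡ 301 (mod 313)
88^6 ≡ 33 (mod 313)
88^8 ≡ 144 (mod 313)
88^12 ≡ 150 (mod 313)
88^13 ≡ 54 (mod 313)
88^24 ≡ 277 (mod 313)
88^26 ≡ 99 (mod 313)
88^39 ≡ 25 (mod 313)
88^52 ≡ 98 (mod 313)
88^78 ≡ 312 (mod 313)
88^104 ≡ 214 (mod 313)
88^156 ≡ 1 (mod 313) ✓
So ord_313(88) = 156, hence |⟨88⟩| = 156.
The index is φ(313) / ord(88) = 312 / 156 = 2.

2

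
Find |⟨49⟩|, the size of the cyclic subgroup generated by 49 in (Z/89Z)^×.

44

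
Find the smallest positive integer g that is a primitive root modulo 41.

6

φ(41) = 41 − 1 = 40 = 2^3 · 5.
g is a primitive root iff g^(40/q) ≢ 1 (mod 41) for each prime q ∈ {2, 5}.
g = 2: 2^20 ≡ 1 — hits 1, so not a primitive root.
g = 3: 3^20 ≡ 40; 3^8 ≡ 1 — hits 1, so not a primitive root.
g = 4: 4^20 ≡ 1 — hits 1, so not a primitive root.
g = 5: 5^20 ≡ 1 — hits 1, so not a primitive root.
g = 6: 6^20 ≡ 40; 6^8 ≡ 10 — none is 1, so 6 is a primitive root.
The smallest primitive root modulo 41 is 6.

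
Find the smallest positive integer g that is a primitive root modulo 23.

5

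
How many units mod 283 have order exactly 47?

φ(283) = 283 − 1 = 282 = 2 · 3 · 47.
In a cyclic group of order 282, there are φ(d) elements of order d for each divisor d of 282, and zero for non-divisors.
47 | 282, and φ(47) = 47 − 1 = 46.

46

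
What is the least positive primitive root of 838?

φ(838) = φ(2)·φ(419) = 1·418 = 418 = 2 · 11 · 19.
Test candidates g = 2, 3, … against the prime factors q ∈ {2, 11, 19} of φ(838): g is a generator iff g^(418/q) ≢ 1 for every such q.
g = 2: gcd(2, 838) = 2 > 1, not a unit — skip.
g = 3: 3^209 ≡ 1 — hits 1, so not a primitive root.
g = 4: gcd(4, 838) = 2 > 1, not a unit — skip.
g = 5: 5^209 ≡ 1 — hits 1, so not a primitive root.
g = 6: gcd(6, 838) = 2 > 1, not a unit — skip.
g = 7: 7^209 ≡ 1 — hits 1, so not a primitive root.
g = 8: gcd(8, 838) = 2 > 1, not a unit — skip.
g = 9: 9^209 ≡ 1 — hits 1, so not a primitive root.
g = 10: gcd(10, 838) = 2 > 1, not a unit — skip.
g = 11: 11^209 ≡ 837; 11^38 ≡ 753; 11^22 ≡ 7 — none is 1, so 11 is a primitive root.
Hence the least primitive root of 838 is 11.

11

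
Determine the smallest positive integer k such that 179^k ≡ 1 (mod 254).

By Lagrange's theorem, ord_254(179) divides φ(254) = φ(2)·φ(127) = 1·126 = 126 = 2 · 3^2 · 7.
Divisors of 126: 1, 2, 3, 6, 7, 9, 14, 18, 21, 42, 63, 126.
Check 179^d mod 254 for each divisor in increasing order:
179^1 ≡ 179 (mod 254)
179^2 ≡ 37 (mod 254)
179^3 ≡ 19 (mod 254)
179^6 ≡ 107 (mod 254)
179^7 ≡ 103 (mod 254)
179^9 ≡ 1 (mod 254) ✓
So ord_254(179) = 9.

9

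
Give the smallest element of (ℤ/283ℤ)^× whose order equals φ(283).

3

φ(283) = 283 − 1 = 282 = 2 · 3 · 47.
g is a primitive root iff g^(282/q) ≢ 1 (mod 283) for each prime q ∈ {2, 3, 47}.
g = 2: 2^141 ≡ 282; 2^94 ≡ 1 — hits 1, so not a primitive root.
g = 3: 3^141 ≡ 282; 3^94 ≡ 238; 3^6 ≡ 163 — none is 1, so 3 is a primitive root.
Hence the least primitive root of 283 is 3.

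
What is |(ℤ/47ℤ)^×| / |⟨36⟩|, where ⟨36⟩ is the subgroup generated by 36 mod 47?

The order of 36 must divide φ(47) = 47 − 1 = 46 = 2 · 23.
Divisors of 46: 1, 2, 23, 46.
Check 36^d mod 47 for each divisor in increasing order:
36^1 ≡ 36 (mod 47)
36^2 ≡ 27 (mod 47)
36^23 ≡ 1 (mod 47) ✓
Thus |⟨36⟩| = ord(36) = 23.
[(Z/47Z)^× : ⟨36⟩] = 46/23 = 2.

2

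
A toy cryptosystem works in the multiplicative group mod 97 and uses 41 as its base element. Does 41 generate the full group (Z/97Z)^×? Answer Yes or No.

Yes

φ(97) = 97 − 1 = 96 = 2^5 · 3.
Test 41^(96/q) mod 97 for each prime factor q of 96:
41^48 ≡ 96 (mod 97)  [q = 2: ≢ 1 ✓]
41^32 ≡ 35 (mod 97)  [q = 3: ≢ 1 ✓]
Every test exponent gives a nontrivial residue, hence 41 generates the full group.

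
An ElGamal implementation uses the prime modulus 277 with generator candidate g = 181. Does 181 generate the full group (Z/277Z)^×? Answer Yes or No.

Yes

φ(277) = 277 − 1 = 276 = 2^2 · 3 · 23.
An element g generates (Z/277Z)^× iff g^(276/q) ≢ 1 (mod 277) for each prime q ∈ {2, 3, 23}.
181^138 ≡ 276 (mod 277)  [q = 2: ≢ 1 ✓]
181^92 ≡ 160 (mod 277)  [q = 3: ≢ 1 ✓]
181^12 ≡ 16 (mod 277)  [q = 23: ≢ 1 ✓]
Every test exponent gives a nontrivial residue, hence 181 generates the full group.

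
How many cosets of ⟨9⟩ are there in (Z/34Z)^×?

2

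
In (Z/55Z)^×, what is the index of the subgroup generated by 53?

2

ord(53) | φ(55) = φ(5·11) = (5−1)·(11−1) = 4·10 = 40 = 2^3 · 5.
Divisors of 40: 1, 2, 4, 5, 8, 10, 20, 40.
Check 53^d mod 55 for each divisor in increasing order:
53^1 ≡ 53 (mod 55)
53^2 ≡ 4 (mod 55)
53^4 ≡ 16 (mod 55)
53^5 ≡ 23 (mod 55)
53^8 ≡ 36 (mod 55)
53^10 ≡ 34 (mod 55)
53^20 ≡ 1 (mod 55) ✓
The order of 53 is 20, so the subgroup it generates has 20 elements.
[(Z/55Z)^× : ⟨53⟩] = 40/20 = 2.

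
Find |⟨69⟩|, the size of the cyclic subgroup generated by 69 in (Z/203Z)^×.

ord(69) | φ(203) = φ(7·29) = (7−1)·(29−1) = 6·28 = 168 = 2^3 · 3 · 7.
Divisors of 168: 1, 2, 3, 4, 6, 7, 8, 12, 14, 21, 24, 28, 42, 56, 84, 168.
Compute 69^d (mod 203) for the divisors d until we hit 1:
69^1 ≡ 69 (mod 203)
69^2 ≡ 92 (mod 203)
69^3 ≡ 55 (mod 203)
69^4 ≡ 141 (mod 203)
69^6 ≡ 183 (mod 203)
69^7 ≡ 41 (mod 203)
69^8 ≡ 190 (mod 203)
69^12 ≡ 197 (mod 203)
69^14 ≡ 57 (mod 203)
69^21 ≡ 104 (mod 203)
69^24 ≡ 36 (mod 203)
69^28 ≡ 1 (mod 203) ✓
Therefore the multiplicative order of 69 modulo 203 is 28.

28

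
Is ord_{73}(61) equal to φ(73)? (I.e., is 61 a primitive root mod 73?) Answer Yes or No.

No

φ(73) = 73 − 1 = 72 = 2^3 · 3^2.
It suffices to check that the order of 61 is not a proper divisor of 72: compute 61^(72/q) for q ∈ {2, 3}.
61^36 ≡ 1 (mod 73)  [q = 2: ≡ 1 ✗]
61^24 ≡ 8 (mod 73)  [q = 3: ≢ 1 ✓]
61^36 ≡ 1 shows ord(61) | 36, strictly less than φ(73); not a primitive root.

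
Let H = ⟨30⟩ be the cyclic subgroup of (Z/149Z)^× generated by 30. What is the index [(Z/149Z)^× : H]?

The order of 30 must divide φ(149) = 149 − 1 = 148 = 2^2 · 37.
Divisors of 148: 1, 2, 4, 37, 74, 148.
Test each divisor d:
30^1 ≡ 30
30^2 ≡ 6
30^4 ≡ 36
30^37 ≡ 1
The order of 30 is 37, so the subgroup it generates has 37 elements.
[(Z/149Z)^× : ⟨30⟩] = 148/37 = 4.

4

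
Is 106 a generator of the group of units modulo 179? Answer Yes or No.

φ(179) = 179 − 1 = 178 = 2 · 89.
Test 106^(178/q) mod 179 for each prime factor q of 178:
106^89 ≡ 1 (mod 179)  [q = 2: ≡ 1 ✗]
106^2 ≡ 138 (mod 179)  [q = 89: ≢ 1 ✓]
Since 106^89 ≡ 1, the order of 106 divides 89 < 178, so 106 is not a primitive root.

No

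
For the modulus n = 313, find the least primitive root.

10

φ(313) = 313 − 1 = 312 = 2^3 · 3 · 13.
g is a primitive root iff g^(312/q) ≢ 1 (mod 313) for each prime q ∈ {2, 3, 13}.
g = 2: 2^156 ≡ 1 — hits 1, so not a primitive root.
g = 3: 3^156 ≡ 1 — hits 1, so not a primitive root.
g = 4: 4^156 ≡ 1 — hits 1, so not a primitive root.
g = 5: 5^156 ≡ 312; 5^104 ≡ 1 — hits 1, so not a primitive root.
g = 6: 6^156 ≡ 1 — hits 1, so not a primitive root.
g = 7: 7^156 ≡ 312; 7^104 ≡ 1 — hits 1, so not a primitive root.
g = 8: 8^156 ≡ 1 — hits 1, so not a primitive root.
g = 9: 9^156 ≡ 1 — hits 1, so not a primitive root.
g = 10: 10^156 ≡ 312; 10^104 ≡ 214; 10^24 ≡ 103 — none is 1, so 10 is a primitive root.
The smallest primitive root modulo 313 is 10.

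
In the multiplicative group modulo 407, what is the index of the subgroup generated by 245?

The order of 245 must divide φ(407) = φ(11·37) = (11−1)·(37−1) = 10·36 = 360 = 2^3 · 3^2 · 5.
Divisors of 360: 1, 2, 3, 4, 5, 6, 8, 9, 10, 12, 15, 18, 20, 24, 30, 36, 40, 45, 60, 72, 90, 120, 180, 360.
Test each divisor d:
245^1 ≡ 245 (mod 407)
245^2 ≡ 196 (mod 407)
245^3 ≡ 401 (mod 407)
245^4 ≡ 158 (mod 407)
245^5 ≡ 45 (mod 407)
245^6 ≡ 36 (mod 407)
245^8 ≡ 137 (mod 407)
245^9 ≡ 191 (mod 407)
245^10 ≡ 397 (mod 407)
245^12 ≡ 75 (mod 407)
245^15 ≡ 364 (mod 407)
245^18 ≡ 258 (mod 407)
245^20 ≡ 100 (mod 407)
245^24 ≡ 334 (mod 407)
245^30 ≡ 221 (mod 407)
245^36 ≡ 223 (mod 407)
245^40 ≡ 232 (mod 407)
245^45 ≡ 265 (mod 407)
245^60 ≡ 1 (mod 407) ✓
Thus |⟨245⟩| = ord(245) = 60.
Index = |(Z/407Z)^×| / |⟨245⟩| = 360 / 60 = 6.

6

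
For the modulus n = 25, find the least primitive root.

φ(25) = φ(5^2) = 5·(5−1) = 20 = 2^2 · 5.
Test candidates g = 2, 3, … against the prime factors q ∈ {2, 5} of φ(25): g is a generator iff g^(20/q) ≢ 1 for every such q.
g = 2: 2^10 ≡ 24; 2^4 ≡ 16 — none is 1, so 2 is a primitive root.
So 2 is the smallest generator of (Z/25Z)^×.

2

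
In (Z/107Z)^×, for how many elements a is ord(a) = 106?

52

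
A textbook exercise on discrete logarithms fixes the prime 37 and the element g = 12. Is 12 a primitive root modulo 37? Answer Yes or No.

No

φ(37) = 37 − 1 = 36 = 2^2 · 3^2.
It suffices to check that the order of 12 is not a proper divisor of 36: compute 12^(36/q) for q ∈ {2, 3}.
12^18 ≡ 1 (mod 37)  [q = 2: ≡ 1 ✗]
12^12 ≡ 26 (mod 37)  [q = 3: ≢ 1 ✓]
Since 12^18 ≡ 1, the order of 12 divides 18 < 36, so 12 is not a primitive root.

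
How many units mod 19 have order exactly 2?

1

φ(19) = 19 − 1 = 18 = 2 · 3^2.
Since (Z/19Z)^× is cyclic of order 18, the number of elements of order d is φ(d) when d | 18 and 0 otherwise.
2 | 18, and φ(2) = 2 − 1 = 1.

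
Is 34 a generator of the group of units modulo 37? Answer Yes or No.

No

φ(37) = 37 − 1 = 36 = 2^2 · 3^2.
It suffices to check that the order of 34 is not a proper divisor of 36: compute 34^(36/q) for q ∈ {2, 3}.
34^18 ≡ 1 (mod 37)  [q = 2: ≡ 1 ✗]
34^12 ≡ 10 (mod 37)  [q = 3: ≢ 1 ✓]
Since 34^18 ≡ 1, the order of 34 divides 18 < 36, so 34 is not a primitive root.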